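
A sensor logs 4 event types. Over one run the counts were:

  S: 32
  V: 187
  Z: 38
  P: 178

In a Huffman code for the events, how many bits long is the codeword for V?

Repeatedly merge the two smallest:
S(32) + Z(38) → 70
70 + P(178) → 248
V(187) + 248 → 435
V is a child of the root — depth 1, so its codeword is a single bit.

1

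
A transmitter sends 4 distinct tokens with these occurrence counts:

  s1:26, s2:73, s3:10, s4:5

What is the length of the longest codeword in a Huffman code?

3

Merge the two lowest-weight nodes at each step:
combine s4(5), s3(10) → 15
combine 15, s1(26) → 41
combine 41, s2(73) → 114
The rarest symbols sit at the bottom; the longest codeword is 3 bits.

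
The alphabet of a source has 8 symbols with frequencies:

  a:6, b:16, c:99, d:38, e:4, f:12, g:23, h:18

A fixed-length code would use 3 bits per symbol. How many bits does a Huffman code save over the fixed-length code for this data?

Fixed-length: 3 bits × 216 symbols = 648 bits.
Huffman merges:
combine e(4), a(6) → 10
combine 10, f(12) → 22
combine b(16), h(18) → 34
combine 22, g(23) → 45
combine 34, d(38) → 72
combine 45, 72 → 117
combine c(99), 117 → 216
Huffman total = 10 + 22 + 34 + 45 + 72 + 117 + 216 = 516 bits.
Saving = 648 − 516 = 132 bits.

132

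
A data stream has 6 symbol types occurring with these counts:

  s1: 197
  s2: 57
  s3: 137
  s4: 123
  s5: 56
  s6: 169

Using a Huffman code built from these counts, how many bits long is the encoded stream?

Greedily combine the two least-frequent nodes:
s5(56) + s2(57) → 113
113 + s4(123) → 236
s3(137) + s6(169) → 306
s1(197) + 236 → 433
306 + 433 → 739
Total encoded bits = sum of merged weights = 113 + 236 + 306 + 433 + 739 = 1827.

1827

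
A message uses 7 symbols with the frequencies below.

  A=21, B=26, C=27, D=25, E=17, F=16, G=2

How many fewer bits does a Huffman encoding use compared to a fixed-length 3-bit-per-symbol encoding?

Fixed-length: 3 bits × 134 symbols = 402 bits.
Huffman merges:
G(2) + F(16) → 18
E(17) + 18 → 35
A(21) + D(25) → 46
B(26) + C(27) → 53
35 + 46 → 81
53 + 81 → 134
Huffman total = 18 + 35 + 46 + 53 + 81 + 134 = 367 bits.
Saving = 402 − 367 = 35 bits.

35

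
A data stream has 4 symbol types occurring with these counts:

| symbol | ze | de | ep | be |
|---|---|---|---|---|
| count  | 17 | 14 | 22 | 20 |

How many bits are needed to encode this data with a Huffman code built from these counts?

Merge the two smallest weights repeatedly:
merge de(14) and ze(17): 31
merge be(20) and ep(22): 42
merge 31 and 42: 73
Each symbol's bit-cost is frequency × depth; summing gives 146 bits (equivalently 31 + 42 + 73).

146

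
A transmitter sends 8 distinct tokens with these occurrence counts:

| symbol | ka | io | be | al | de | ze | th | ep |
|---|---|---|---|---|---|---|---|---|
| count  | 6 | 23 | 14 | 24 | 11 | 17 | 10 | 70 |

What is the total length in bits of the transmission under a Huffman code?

Build the Huffman tree bottom-up:
merge ka(6) and th(10): 16
merge de(11) and be(14): 25
merge 16 and ze(17): 33
merge io(23) and al(24): 47
merge 25 and 33: 58
merge 47 and 58: 105
merge ep(70) and 105: 175
Each symbol's bit-cost is frequency × depth; summing gives 459 bits (equivalently 16 + 25 + 33 + 47 + 58 + 105 + 175).

459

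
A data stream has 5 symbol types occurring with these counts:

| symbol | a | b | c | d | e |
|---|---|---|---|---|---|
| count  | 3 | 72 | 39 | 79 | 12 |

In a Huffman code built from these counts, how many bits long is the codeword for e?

Huffman merges, smallest pair first:
a(3) + e(12) → 15
15 + c(39) → 54
54 + b(72) → 126
d(79) + 126 → 205
e sits 4 levels below the root, so its codeword is 4 bits.

4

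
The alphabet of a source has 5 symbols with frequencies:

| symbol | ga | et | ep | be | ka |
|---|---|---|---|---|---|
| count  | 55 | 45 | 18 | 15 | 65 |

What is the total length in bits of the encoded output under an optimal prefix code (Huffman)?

429

Merge the two smallest weights repeatedly:
merge be(15) and ep(18): 33
merge 33 and et(45): 78
merge ga(55) and ka(65): 120
merge 78 and 120: 198
Total encoded bits = sum of merged weights = 33 + 78 + 120 + 198 = 429.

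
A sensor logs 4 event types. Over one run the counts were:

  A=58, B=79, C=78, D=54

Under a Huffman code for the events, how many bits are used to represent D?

Huffman merges, smallest pair first:
merge D(54) and A(58): 112
merge C(78) and B(79): 157
merge 112 and 157: 269
D's leaf is at depth 2, giving a 2-bit codeword.

2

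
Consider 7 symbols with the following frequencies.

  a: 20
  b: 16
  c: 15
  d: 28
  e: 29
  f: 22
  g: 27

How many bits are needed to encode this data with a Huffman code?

Build the Huffman tree bottom-up:
combine c(15), b(16) → 31
combine a(20), f(22) → 42
combine g(27), d(28) → 55
combine e(29), 31 → 60
combine 42, 55 → 97
combine 60, 97 → 157
Each symbol's bit-cost is frequency × depth; summing gives 442 bits (equivalently 31 + 42 + 55 + 60 + 97 + 157).

442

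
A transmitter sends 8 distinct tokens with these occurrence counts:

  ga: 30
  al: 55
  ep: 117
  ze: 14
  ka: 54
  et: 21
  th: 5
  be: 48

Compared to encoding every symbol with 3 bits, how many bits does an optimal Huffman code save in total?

113

Fixed-length: 3 bits × 344 symbols = 1032 bits.
Huffman merges:
merge th(5) and ze(14): 19
merge 19 and et(21): 40
merge ga(30) and 40: 70
merge be(48) and ka(54): 102
merge al(55) and 70: 125
merge 102 and ep(117): 219
merge 125 and 219: 344
Huffman total = 19 + 40 + 70 + 102 + 125 + 219 + 344 = 919 bits.
Saving = 1032 − 919 = 113 bits.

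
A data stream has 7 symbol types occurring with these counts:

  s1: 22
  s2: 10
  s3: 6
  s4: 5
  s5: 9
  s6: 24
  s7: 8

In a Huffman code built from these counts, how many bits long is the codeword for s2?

Build the tree from the bottom:
combine s4(5), s3(6) → 11
combine s7(8), s5(9) → 17
combine s2(10), 11 → 21
combine 17, 21 → 38
combine s1(22), s6(24) → 46
combine 38, 46 → 84
s2's leaf is at depth 3, giving a 3-bit codeword.

3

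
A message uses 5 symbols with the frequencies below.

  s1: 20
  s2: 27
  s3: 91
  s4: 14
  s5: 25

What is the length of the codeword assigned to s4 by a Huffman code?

Huffman merges, smallest pair first:
s4(14) + s1(20) → 34
s5(25) + s2(27) → 52
34 + 52 → 86
86 + s3(91) → 177
The subtree containing s4 is merged 3 times, so code length = 3.

3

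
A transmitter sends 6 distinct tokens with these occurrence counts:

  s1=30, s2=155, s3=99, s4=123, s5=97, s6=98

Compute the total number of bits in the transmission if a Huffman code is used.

1528

Greedily combine the two least-frequent nodes:
s1(30) + s5(97) → 127
s6(98) + s3(99) → 197
s4(123) + 127 → 250
s2(155) + 197 → 352
250 + 352 → 602
The encoded length is the sum of every internal node's weight: 127 + 197 + 250 + 352 + 602 = 1528 bits.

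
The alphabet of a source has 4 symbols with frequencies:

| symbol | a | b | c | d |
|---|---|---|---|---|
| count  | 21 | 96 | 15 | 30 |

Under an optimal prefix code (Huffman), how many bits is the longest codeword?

Merge the two lowest-weight nodes at each step:
c(15) + a(21) → 36
d(30) + 36 → 66
66 + b(96) → 162
The first pair merged (c, a) ends up deepest, at depth 3.

3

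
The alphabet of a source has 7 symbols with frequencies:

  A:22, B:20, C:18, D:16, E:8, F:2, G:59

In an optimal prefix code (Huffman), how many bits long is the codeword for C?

Huffman merges, smallest pair first:
combine F(2), E(8) → 10
combine 10, D(16) → 26
combine C(18), B(20) → 38
combine A(22), 26 → 48
combine 38, 48 → 86
combine G(59), 86 → 145
C sits 3 levels below the root, so its codeword is 3 bits.

3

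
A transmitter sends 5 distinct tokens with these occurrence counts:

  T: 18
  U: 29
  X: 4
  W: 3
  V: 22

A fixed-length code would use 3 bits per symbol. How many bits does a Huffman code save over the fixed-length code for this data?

Fixed-length: 3 bits × 76 symbols = 228 bits.
Huffman merges:
merge W(3) and X(4): 7
merge 7 and T(18): 25
merge V(22) and 25: 47
merge U(29) and 47: 76
Huffman total = 7 + 25 + 47 + 76 = 155 bits.
Saving = 228 − 155 = 73 bits.

73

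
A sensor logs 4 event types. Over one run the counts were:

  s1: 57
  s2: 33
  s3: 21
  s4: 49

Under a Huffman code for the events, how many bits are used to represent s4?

Huffman merges, smallest pair first:
s3(21) + s2(33) → 54
s4(49) + 54 → 103
s1(57) + 103 → 160
The subtree containing s4 is merged 2 times, so code length = 2.

2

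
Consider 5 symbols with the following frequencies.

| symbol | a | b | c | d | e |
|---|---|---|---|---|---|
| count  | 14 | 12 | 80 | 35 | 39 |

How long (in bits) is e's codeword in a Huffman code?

Repeatedly merge the two smallest:
combine b(12), a(14) → 26
combine 26, d(35) → 61
combine e(39), 61 → 100
combine c(80), 100 → 180
e sits 2 levels below the root, so its codeword is 2 bits.

2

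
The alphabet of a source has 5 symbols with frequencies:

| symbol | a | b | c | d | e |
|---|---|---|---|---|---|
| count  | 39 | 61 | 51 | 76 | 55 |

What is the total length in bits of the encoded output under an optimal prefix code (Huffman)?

Merge the two smallest weights repeatedly:
combine a(39), c(51) → 90
combine e(55), b(61) → 116
combine d(76), 90 → 166
combine 116, 166 → 282
The encoded length is the sum of every internal node's weight: 90 + 116 + 166 + 282 = 654 bits.

654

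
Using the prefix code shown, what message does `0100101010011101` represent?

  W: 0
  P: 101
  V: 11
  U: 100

Read left to right; each codeword is recognised as soon as it completes (prefix code):
  0→W | 100→U | 101→P | 0→W | 100→U | 11→V | 101→P
Decoded message: WUPWUVP

WUPWUVP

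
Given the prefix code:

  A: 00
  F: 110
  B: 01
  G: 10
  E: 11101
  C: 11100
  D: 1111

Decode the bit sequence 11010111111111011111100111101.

FGDDGDFBE

Read left to right; each codeword is recognised as soon as it completes (prefix code):
  110→F | 10→G | 1111→D | 1111→D | 10→G | 1111→D | 110→F | 01→B | 11101→E
Decoded message: FGDDGDFBE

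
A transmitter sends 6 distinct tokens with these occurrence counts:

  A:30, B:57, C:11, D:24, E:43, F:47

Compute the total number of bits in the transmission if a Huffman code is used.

Merge the two smallest weights repeatedly:
merge C(11) and D(24): 35
merge A(30) and 35: 65
merge E(43) and F(47): 90
merge B(57) and 65: 122
merge 90 and 122: 212
The encoded length is the sum of every internal node's weight: 35 + 65 + 90 + 122 + 212 = 524 bits.

524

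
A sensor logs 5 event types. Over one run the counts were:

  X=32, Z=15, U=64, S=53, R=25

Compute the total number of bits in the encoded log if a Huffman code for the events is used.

Build the Huffman tree bottom-up:
merge Z(15) and R(25): 40
merge X(32) and 40: 72
merge S(53) and U(64): 117
merge 72 and 117: 189
Each symbol's bit-cost is frequency × depth; summing gives 418 bits (equivalently 40 + 72 + 117 + 189).

418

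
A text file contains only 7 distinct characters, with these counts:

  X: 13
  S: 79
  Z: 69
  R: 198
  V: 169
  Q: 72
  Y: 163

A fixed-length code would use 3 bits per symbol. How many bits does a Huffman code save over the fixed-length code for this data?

Fixed-length: 3 bits × 763 symbols = 2289 bits.
Huffman merges:
merge X(13) and Z(69): 82
merge Q(72) and S(79): 151
merge 82 and 151: 233
merge Y(163) and V(169): 332
merge R(198) and 233: 431
merge 332 and 431: 763
Huffman total = 82 + 151 + 233 + 332 + 431 + 763 = 1992 bits.
Saving = 2289 − 1992 = 297 bits.

297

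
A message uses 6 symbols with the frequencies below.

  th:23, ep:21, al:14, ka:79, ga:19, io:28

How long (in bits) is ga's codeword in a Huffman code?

4

Build the tree from the bottom:
combine al(14), ga(19) → 33
combine ep(21), th(23) → 44
combine io(28), 33 → 61
combine 44, 61 → 105
combine ka(79), 105 → 184
The subtree containing ga is merged 4 times, so code length = 4.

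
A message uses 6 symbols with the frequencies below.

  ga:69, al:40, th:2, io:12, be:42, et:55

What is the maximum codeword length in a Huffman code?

4

Merge the two lowest-weight nodes at each step:
th(2) + io(12) → 14
14 + al(40) → 54
be(42) + 54 → 96
et(55) + ga(69) → 124
96 + 124 → 220
Maximum depth reached is 4.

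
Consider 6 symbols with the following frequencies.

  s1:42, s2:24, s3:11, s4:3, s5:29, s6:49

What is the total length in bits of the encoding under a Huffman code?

368

Greedily combine the two least-frequent nodes:
s4(3) + s3(11) → 14
14 + s2(24) → 38
s5(29) + 38 → 67
s1(42) + s6(49) → 91
67 + 91 → 158
Total encoded bits = sum of merged weights = 14 + 38 + 67 + 91 + 158 = 368.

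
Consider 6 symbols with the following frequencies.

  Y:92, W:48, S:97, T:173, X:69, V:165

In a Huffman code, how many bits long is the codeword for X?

3

Repeatedly merge the two smallest:
W(48) + X(69) → 117
Y(92) + S(97) → 189
117 + V(165) → 282
T(173) + 189 → 362
282 + 362 → 644
X's leaf is at depth 3, giving a 3-bit codeword.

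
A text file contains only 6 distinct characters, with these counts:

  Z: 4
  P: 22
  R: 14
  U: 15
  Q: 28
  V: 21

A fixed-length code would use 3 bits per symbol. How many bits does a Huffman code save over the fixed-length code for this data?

Fixed-length: 3 bits × 104 symbols = 312 bits.
Huffman merges:
merge Z(4) and R(14): 18
merge U(15) and 18: 33
merge V(21) and P(22): 43
merge Q(28) and 33: 61
merge 43 and 61: 104
Huffman total = 18 + 33 + 43 + 61 + 104 = 259 bits.
Saving = 312 − 259 = 53 bits.

53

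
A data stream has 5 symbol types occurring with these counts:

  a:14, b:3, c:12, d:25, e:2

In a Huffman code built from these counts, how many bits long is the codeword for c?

Repeatedly merge the two smallest:
merge e(2) and b(3): 5
merge 5 and c(12): 17
merge a(14) and 17: 31
merge d(25) and 31: 56
The subtree containing c is merged 3 times, so code length = 3.

3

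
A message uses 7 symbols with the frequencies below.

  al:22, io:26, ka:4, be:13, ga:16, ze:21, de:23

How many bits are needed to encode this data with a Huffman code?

343

Build the Huffman tree bottom-up:
merge ka(4) and be(13): 17
merge ga(16) and 17: 33
merge ze(21) and al(22): 43
merge de(23) and io(26): 49
merge 33 and 43: 76
merge 49 and 76: 125
Each symbol's bit-cost is frequency × depth; summing gives 343 bits (equivalently 17 + 33 + 43 + 49 + 76 + 125).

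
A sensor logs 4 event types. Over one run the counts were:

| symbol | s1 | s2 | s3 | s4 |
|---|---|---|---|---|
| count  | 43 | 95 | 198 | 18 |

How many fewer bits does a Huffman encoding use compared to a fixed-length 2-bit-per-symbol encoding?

Fixed-length: 2 bits × 354 symbols = 708 bits.
Huffman merges:
s4(18) + s1(43) → 61
61 + s2(95) → 156
156 + s3(198) → 354
Huffman total = 61 + 156 + 354 = 571 bits.
Saving = 708 − 571 = 137 bits.

137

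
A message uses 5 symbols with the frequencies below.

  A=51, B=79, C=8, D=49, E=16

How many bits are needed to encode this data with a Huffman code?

424

Build the Huffman tree bottom-up:
merge C(8) and E(16): 24
merge 24 and D(49): 73
merge A(51) and 73: 124
merge B(79) and 124: 203
Each symbol's bit-cost is frequency × depth; summing gives 424 bits (equivalently 24 + 73 + 124 + 203).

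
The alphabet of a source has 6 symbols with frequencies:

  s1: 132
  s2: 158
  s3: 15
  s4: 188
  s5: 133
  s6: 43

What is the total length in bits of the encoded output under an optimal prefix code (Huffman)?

1586

Greedily combine the two least-frequent nodes:
merge s3(15) and s6(43): 58
merge 58 and s1(132): 190
merge s5(133) and s2(158): 291
merge s4(188) and 190: 378
merge 291 and 378: 669
Each symbol's bit-cost is frequency × depth; summing gives 1586 bits (equivalently 58 + 190 + 291 + 378 + 669).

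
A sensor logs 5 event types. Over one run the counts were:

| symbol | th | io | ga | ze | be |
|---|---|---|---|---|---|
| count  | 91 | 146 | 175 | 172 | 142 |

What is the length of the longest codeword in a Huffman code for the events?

3

Merge the two lowest-weight nodes at each step:
merge th(91) and be(142): 233
merge io(146) and ze(172): 318
merge ga(175) and 233: 408
merge 318 and 408: 726
Maximum depth reached is 3.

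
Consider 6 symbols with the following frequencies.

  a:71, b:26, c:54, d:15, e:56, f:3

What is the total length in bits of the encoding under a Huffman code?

Build the Huffman tree bottom-up:
combine f(3), d(15) → 18
combine 18, b(26) → 44
combine 44, c(54) → 98
combine e(56), a(71) → 127
combine 98, 127 → 225
Each symbol's bit-cost is frequency × depth; summing gives 512 bits (equivalently 18 + 44 + 98 + 127 + 225).

512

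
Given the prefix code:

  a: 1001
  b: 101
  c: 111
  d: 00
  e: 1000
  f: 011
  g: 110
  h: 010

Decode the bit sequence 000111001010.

Read left to right; each codeword is recognised as soon as it completes (prefix code):
  00→d | 011→f | 1001→a | 010→h
Decoded message: dfah

dfah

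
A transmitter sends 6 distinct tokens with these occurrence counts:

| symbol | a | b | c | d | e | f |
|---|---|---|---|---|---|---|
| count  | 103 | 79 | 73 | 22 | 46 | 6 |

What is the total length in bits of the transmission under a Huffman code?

760

Build the Huffman tree bottom-up:
combine f(6), d(22) → 28
combine 28, e(46) → 74
combine c(73), 74 → 147
combine b(79), a(103) → 182
combine 147, 182 → 329
The encoded length is the sum of every internal node's weight: 28 + 74 + 147 + 182 + 329 = 760 bits.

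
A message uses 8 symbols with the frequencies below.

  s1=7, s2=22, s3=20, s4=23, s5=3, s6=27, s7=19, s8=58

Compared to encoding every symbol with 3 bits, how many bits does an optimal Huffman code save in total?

Fixed-length: 3 bits × 179 symbols = 537 bits.
Huffman merges:
merge s5(3) and s1(7): 10
merge 10 and s7(19): 29
merge s3(20) and s2(22): 42
merge s4(23) and s6(27): 50
merge 29 and 42: 71
merge 50 and s8(58): 108
merge 71 and 108: 179
Huffman total = 10 + 29 + 42 + 50 + 71 + 108 + 179 = 489 bits.
Saving = 537 − 489 = 48 bits.

48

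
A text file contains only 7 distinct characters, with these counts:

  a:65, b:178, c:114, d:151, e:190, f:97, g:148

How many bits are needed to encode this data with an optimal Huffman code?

Merge the two smallest weights repeatedly:
a(65) + f(97) → 162
c(114) + g(148) → 262
d(151) + 162 → 313
b(178) + e(190) → 368
262 + 313 → 575
368 + 575 → 943
Each symbol's bit-cost is frequency × depth; summing gives 2623 bits (equivalently 162 + 262 + 313 + 368 + 575 + 943).

2623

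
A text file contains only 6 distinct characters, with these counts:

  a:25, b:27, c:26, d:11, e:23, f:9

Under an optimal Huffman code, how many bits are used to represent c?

Repeatedly merge the two smallest:
merge f(9) and d(11): 20
merge 20 and e(23): 43
merge a(25) and c(26): 51
merge b(27) and 43: 70
merge 51 and 70: 121
c's leaf is at depth 2, giving a 2-bit codeword.

2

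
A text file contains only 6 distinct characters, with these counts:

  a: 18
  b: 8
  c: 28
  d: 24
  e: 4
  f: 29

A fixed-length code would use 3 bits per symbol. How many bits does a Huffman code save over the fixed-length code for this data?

69

Fixed-length: 3 bits × 111 symbols = 333 bits.
Huffman merges:
merge e(4) and b(8): 12
merge 12 and a(18): 30
merge d(24) and c(28): 52
merge f(29) and 30: 59
merge 52 and 59: 111
Huffman total = 12 + 30 + 52 + 59 + 111 = 264 bits.
Saving = 333 − 264 = 69 bits.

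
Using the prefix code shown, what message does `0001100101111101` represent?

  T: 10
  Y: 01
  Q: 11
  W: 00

Read left to right; each codeword is recognised as soon as it completes (prefix code):
  00→W | 01→Y | 10→T | 01→Y | 01→Y | 11→Q | 11→Q | 01→Y
Decoded message: WYTYYQQY

WYTYYQQY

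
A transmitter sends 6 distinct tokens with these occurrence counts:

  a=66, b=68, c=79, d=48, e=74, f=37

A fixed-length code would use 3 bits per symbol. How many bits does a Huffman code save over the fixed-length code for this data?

Fixed-length: 3 bits × 372 symbols = 1116 bits.
Huffman merges:
combine f(37), d(48) → 85
combine a(66), b(68) → 134
combine e(74), c(79) → 153
combine 85, 134 → 219
combine 153, 219 → 372
Huffman total = 85 + 134 + 153 + 219 + 372 = 963 bits.
Saving = 1116 − 963 = 153 bits.

153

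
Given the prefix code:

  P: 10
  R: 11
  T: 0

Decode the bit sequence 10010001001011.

Read left to right; each codeword is recognised as soon as it completes (prefix code):
  10→P | 0→T | 10→P | 0→T | 0→T | 10→P | 0→T | 10→P | 11→R
Decoded message: PTPTTPTPR

PTPTTPTPR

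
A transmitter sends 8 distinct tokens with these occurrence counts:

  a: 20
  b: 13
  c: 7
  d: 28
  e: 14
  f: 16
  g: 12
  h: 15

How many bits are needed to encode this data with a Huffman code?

366

Greedily combine the two least-frequent nodes:
c(7) + g(12) → 19
b(13) + e(14) → 27
h(15) + f(16) → 31
19 + a(20) → 39
27 + d(28) → 55
31 + 39 → 70
55 + 70 → 125
Each symbol's bit-cost is frequency × depth; summing gives 366 bits (equivalently 19 + 27 + 31 + 39 + 55 + 70 + 125).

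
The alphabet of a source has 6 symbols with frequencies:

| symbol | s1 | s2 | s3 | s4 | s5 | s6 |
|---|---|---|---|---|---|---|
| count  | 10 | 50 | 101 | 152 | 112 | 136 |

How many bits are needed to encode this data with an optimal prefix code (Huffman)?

1343

Merge the two smallest weights repeatedly:
combine s1(10), s2(50) → 60
combine 60, s3(101) → 161
combine s5(112), s6(136) → 248
combine s4(152), 161 → 313
combine 248, 313 → 561
The encoded length is the sum of every internal node's weight: 60 + 161 + 248 + 313 + 561 = 1343 bits.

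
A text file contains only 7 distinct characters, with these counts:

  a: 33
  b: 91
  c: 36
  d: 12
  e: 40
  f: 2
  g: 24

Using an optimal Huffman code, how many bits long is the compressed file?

584

Build the Huffman tree bottom-up:
f(2) + d(12) → 14
14 + g(24) → 38
a(33) + c(36) → 69
38 + e(40) → 78
69 + 78 → 147
b(91) + 147 → 238
Each symbol's bit-cost is frequency × depth; summing gives 584 bits (equivalently 14 + 38 + 69 + 78 + 147 + 238).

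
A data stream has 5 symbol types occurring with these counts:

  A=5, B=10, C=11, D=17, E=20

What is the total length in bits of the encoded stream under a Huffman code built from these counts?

Build the Huffman tree bottom-up:
A(5) + B(10) → 15
C(11) + 15 → 26
D(17) + E(20) → 37
26 + 37 → 63
Each symbol's bit-cost is frequency × depth; summing gives 141 bits (equivalently 15 + 26 + 37 + 63).

141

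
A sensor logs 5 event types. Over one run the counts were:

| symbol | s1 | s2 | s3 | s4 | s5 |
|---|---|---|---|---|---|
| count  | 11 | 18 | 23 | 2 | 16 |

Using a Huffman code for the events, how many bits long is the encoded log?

153

Build the Huffman tree bottom-up:
merge s4(2) and s1(11): 13
merge 13 and s5(16): 29
merge s2(18) and s3(23): 41
merge 29 and 41: 70
Each symbol's bit-cost is frequency × depth; summing gives 153 bits (equivalently 13 + 29 + 41 + 70).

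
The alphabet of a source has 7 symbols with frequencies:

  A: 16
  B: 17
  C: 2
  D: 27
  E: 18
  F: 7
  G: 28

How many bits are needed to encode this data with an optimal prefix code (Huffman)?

Build the Huffman tree bottom-up:
combine C(2), F(7) → 9
combine 9, A(16) → 25
combine B(17), E(18) → 35
combine 25, D(27) → 52
combine G(28), 35 → 63
combine 52, 63 → 115
The encoded length is the sum of every internal node's weight: 9 + 25 + 35 + 52 + 63 + 115 = 299 bits.

299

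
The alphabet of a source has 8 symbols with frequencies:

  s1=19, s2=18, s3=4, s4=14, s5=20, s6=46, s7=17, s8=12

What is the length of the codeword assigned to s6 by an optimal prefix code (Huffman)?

Build the tree from the bottom:
combine s3(4), s8(12) → 16
combine s4(14), 16 → 30
combine s7(17), s2(18) → 35
combine s1(19), s5(20) → 39
combine 30, 35 → 65
combine 39, s6(46) → 85
combine 65, 85 → 150
s6's leaf is at depth 2, giving a 2-bit codeword.

2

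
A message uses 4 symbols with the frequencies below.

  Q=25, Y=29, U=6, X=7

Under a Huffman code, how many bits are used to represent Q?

Build the tree from the bottom:
combine U(6), X(7) → 13
combine 13, Q(25) → 38
combine Y(29), 38 → 67
Q's leaf is at depth 2, giving a 2-bit codeword.

2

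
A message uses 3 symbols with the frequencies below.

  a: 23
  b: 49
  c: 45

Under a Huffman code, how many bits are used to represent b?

1

Huffman merges, smallest pair first:
a(23) + c(45) → 68
b(49) + 68 → 117
b sits one level below the root: a 1-bit codeword.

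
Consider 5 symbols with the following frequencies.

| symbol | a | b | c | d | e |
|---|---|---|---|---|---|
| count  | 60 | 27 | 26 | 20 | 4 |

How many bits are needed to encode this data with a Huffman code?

Merge the two smallest weights repeatedly:
combine e(4), d(20) → 24
combine 24, c(26) → 50
combine b(27), 50 → 77
combine a(60), 77 → 137
Total encoded bits = sum of merged weights = 24 + 50 + 77 + 137 = 288.

288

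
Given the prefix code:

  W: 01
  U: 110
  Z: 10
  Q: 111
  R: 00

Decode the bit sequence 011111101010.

WQUZZ

Read left to right; each codeword is recognised as soon as it completes (prefix code):
  01→W | 111→Q | 110→U | 10→Z | 10→Z
Decoded message: WQUZZ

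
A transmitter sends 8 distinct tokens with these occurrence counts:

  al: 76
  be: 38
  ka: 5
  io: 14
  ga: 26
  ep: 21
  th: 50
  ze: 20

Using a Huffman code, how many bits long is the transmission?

682

Greedily combine the two least-frequent nodes:
ka(5) + io(14) → 19
19 + ze(20) → 39
ep(21) + ga(26) → 47
be(38) + 39 → 77
47 + th(50) → 97
al(76) + 77 → 153
97 + 153 → 250
The encoded length is the sum of every internal node's weight: 19 + 39 + 47 + 77 + 97 + 153 + 250 = 682 bits.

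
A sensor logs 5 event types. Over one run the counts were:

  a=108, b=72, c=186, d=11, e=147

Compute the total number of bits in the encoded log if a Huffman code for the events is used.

Build the Huffman tree bottom-up:
combine d(11), b(72) → 83
combine 83, a(108) → 191
combine e(147), c(186) → 333
combine 191, 333 → 524
Each symbol's bit-cost is frequency × depth; summing gives 1131 bits (equivalently 83 + 191 + 333 + 524).

1131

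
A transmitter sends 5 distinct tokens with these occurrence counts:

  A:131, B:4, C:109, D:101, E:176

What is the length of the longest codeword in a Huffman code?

Merge the two lowest-weight nodes at each step:
combine B(4), D(101) → 105
combine 105, C(109) → 214
combine A(131), E(176) → 307
combine 214, 307 → 521
The rarest symbols sit at the bottom; the longest codeword is 3 bits.

3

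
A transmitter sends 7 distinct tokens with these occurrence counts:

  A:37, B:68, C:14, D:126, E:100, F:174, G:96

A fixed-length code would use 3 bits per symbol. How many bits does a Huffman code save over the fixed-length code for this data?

249

Fixed-length: 3 bits × 615 symbols = 1845 bits.
Huffman merges:
combine C(14), A(37) → 51
combine 51, B(68) → 119
combine G(96), E(100) → 196
combine 119, D(126) → 245
combine F(174), 196 → 370
combine 245, 370 → 615
Huffman total = 51 + 119 + 196 + 245 + 370 + 615 = 1596 bits.
Saving = 1845 − 1596 = 249 bits.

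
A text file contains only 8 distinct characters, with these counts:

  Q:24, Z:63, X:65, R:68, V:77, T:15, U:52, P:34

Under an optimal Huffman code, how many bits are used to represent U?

Huffman merges, smallest pair first:
T(15) + Q(24) → 39
P(34) + 39 → 73
U(52) + Z(63) → 115
X(65) + R(68) → 133
73 + V(77) → 150
115 + 133 → 248
150 + 248 → 398
U sits 3 levels below the root, so its codeword is 3 bits.

3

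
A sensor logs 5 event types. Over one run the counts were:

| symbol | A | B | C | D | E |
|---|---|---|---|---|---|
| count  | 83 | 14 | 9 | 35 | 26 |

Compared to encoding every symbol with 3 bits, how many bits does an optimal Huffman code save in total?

178

Fixed-length: 3 bits × 167 symbols = 501 bits.
Huffman merges:
C(9) + B(14) → 23
23 + E(26) → 49
D(35) + 49 → 84
A(83) + 84 → 167
Huffman total = 23 + 49 + 84 + 167 = 323 bits.
Saving = 501 − 323 = 178 bits.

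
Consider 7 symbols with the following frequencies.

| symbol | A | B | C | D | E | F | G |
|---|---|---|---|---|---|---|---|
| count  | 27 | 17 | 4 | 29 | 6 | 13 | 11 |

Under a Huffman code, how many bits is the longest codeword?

4

Merge the two lowest-weight nodes at each step:
combine C(4), E(6) → 10
combine 10, G(11) → 21
combine F(13), B(17) → 30
combine 21, A(27) → 48
combine D(29), 30 → 59
combine 48, 59 → 107
The first pair merged (C, E) ends up deepest, at depth 4.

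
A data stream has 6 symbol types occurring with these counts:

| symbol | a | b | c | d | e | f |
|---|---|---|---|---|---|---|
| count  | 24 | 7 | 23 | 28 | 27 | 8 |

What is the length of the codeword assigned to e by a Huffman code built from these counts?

2

Build the tree from the bottom:
combine b(7), f(8) → 15
combine 15, c(23) → 38
combine a(24), e(27) → 51
combine d(28), 38 → 66
combine 51, 66 → 117
The subtree containing e is merged 2 times, so code length = 2.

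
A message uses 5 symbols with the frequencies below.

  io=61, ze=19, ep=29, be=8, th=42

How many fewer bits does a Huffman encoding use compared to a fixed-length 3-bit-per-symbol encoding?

Fixed-length: 3 bits × 159 symbols = 477 bits.
Huffman merges:
merge be(8) and ze(19): 27
merge 27 and ep(29): 56
merge th(42) and 56: 98
merge io(61) and 98: 159
Huffman total = 27 + 56 + 98 + 159 = 340 bits.
Saving = 477 − 340 = 137 bits.

137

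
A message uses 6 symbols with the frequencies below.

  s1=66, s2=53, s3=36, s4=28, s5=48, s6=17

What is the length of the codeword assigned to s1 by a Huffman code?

2

Build the tree from the bottom:
s6(17) + s4(28) → 45
s3(36) + 45 → 81
s5(48) + s2(53) → 101
s1(66) + 81 → 147
101 + 147 → 248
s1 sits 2 levels below the root, so its codeword is 2 bits.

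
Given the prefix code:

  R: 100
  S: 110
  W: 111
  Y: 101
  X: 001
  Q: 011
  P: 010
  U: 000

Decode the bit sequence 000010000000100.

Read left to right; each codeword is recognised as soon as it completes (prefix code):
  000→U | 010→P | 000→U | 000→U | 100→R
Decoded message: UPUUR

UPUUR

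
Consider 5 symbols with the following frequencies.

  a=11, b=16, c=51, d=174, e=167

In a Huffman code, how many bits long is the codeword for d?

Repeatedly merge the two smallest:
a(11) + b(16) → 27
27 + c(51) → 78
78 + e(167) → 245
d(174) + 245 → 419
d is merged only at the final step, so code length = 1.

1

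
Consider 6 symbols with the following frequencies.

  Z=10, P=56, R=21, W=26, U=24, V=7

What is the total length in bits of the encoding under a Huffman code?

337

Build the Huffman tree bottom-up:
combine V(7), Z(10) → 17
combine 17, R(21) → 38
combine U(24), W(26) → 50
combine 38, 50 → 88
combine P(56), 88 → 144
Total encoded bits = sum of merged weights = 17 + 38 + 50 + 88 + 144 = 337.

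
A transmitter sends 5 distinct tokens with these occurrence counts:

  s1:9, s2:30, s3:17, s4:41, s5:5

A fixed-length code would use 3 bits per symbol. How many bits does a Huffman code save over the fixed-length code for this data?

98

Fixed-length: 3 bits × 102 symbols = 306 bits.
Huffman merges:
combine s5(5), s1(9) → 14
combine 14, s3(17) → 31
combine s2(30), 31 → 61
combine s4(41), 61 → 102
Huffman total = 14 + 31 + 61 + 102 = 208 bits.
Saving = 306 − 208 = 98 bits.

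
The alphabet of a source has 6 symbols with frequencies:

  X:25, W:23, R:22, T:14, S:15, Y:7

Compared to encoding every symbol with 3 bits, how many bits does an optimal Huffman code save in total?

49

Fixed-length: 3 bits × 106 symbols = 318 bits.
Huffman merges:
merge Y(7) and T(14): 21
merge S(15) and 21: 36
merge R(22) and W(23): 45
merge X(25) and 36: 61
merge 45 and 61: 106
Huffman total = 21 + 36 + 45 + 61 + 106 = 269 bits.
Saving = 318 − 269 = 49 bits.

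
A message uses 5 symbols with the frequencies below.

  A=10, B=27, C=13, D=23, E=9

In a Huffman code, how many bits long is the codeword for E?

Build the tree from the bottom:
merge E(9) and A(10): 19
merge C(13) and 19: 32
merge D(23) and B(27): 50
merge 32 and 50: 82
E's leaf is at depth 3, giving a 3-bit codeword.

3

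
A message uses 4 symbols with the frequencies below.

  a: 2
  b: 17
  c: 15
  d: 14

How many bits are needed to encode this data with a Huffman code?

95

Greedily combine the two least-frequent nodes:
a(2) + d(14) → 16
c(15) + 16 → 31
b(17) + 31 → 48
The encoded length is the sum of every internal node's weight: 16 + 31 + 48 = 95 bits.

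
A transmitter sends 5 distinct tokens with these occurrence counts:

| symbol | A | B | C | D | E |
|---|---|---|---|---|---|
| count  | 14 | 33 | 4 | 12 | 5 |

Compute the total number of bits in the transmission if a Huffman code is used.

Greedily combine the two least-frequent nodes:
combine C(4), E(5) → 9
combine 9, D(12) → 21
combine A(14), 21 → 35
combine B(33), 35 → 68
The encoded length is the sum of every internal node's weight: 9 + 21 + 35 + 68 = 133 bits.

133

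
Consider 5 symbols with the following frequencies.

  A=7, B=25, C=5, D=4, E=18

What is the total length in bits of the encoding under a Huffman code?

118

Greedily combine the two least-frequent nodes:
D(4) + C(5) → 9
A(7) + 9 → 16
16 + E(18) → 34
B(25) + 34 → 59
The encoded length is the sum of every internal node's weight: 9 + 16 + 34 + 59 = 118 bits.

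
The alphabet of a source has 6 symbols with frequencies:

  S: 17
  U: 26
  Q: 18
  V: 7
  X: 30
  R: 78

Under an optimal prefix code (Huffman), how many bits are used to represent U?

Repeatedly merge the two smallest:
merge V(7) and S(17): 24
merge Q(18) and 24: 42
merge U(26) and X(30): 56
merge 42 and 56: 98
merge R(78) and 98: 176
The subtree containing U is merged 3 times, so code length = 3.

3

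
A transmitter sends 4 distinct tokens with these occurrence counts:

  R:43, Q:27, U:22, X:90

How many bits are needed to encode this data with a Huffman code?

Merge the two smallest weights repeatedly:
merge U(22) and Q(27): 49
merge R(43) and 49: 92
merge X(90) and 92: 182
The encoded length is the sum of every internal node's weight: 49 + 92 + 182 = 323 bits.

323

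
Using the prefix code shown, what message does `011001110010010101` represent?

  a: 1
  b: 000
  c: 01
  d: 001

Read left to right; each codeword is recognised as soon as it completes (prefix code):
  01→c | 1→a | 001→d | 1→a | 1→a | 001→d | 001→d | 01→c | 01→c
Decoded message: cadaaddcc

cadaaddcc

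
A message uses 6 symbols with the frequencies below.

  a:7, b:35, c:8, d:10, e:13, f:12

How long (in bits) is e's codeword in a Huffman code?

3

Huffman merges, smallest pair first:
a(7) + c(8) → 15
d(10) + f(12) → 22
e(13) + 15 → 28
22 + 28 → 50
b(35) + 50 → 85
The subtree containing e is merged 3 times, so code length = 3.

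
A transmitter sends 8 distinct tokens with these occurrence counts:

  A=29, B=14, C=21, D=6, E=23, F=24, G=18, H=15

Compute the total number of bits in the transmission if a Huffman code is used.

Greedily combine the two least-frequent nodes:
combine D(6), B(14) → 20
combine H(15), G(18) → 33
combine 20, C(21) → 41
combine E(23), F(24) → 47
combine A(29), 33 → 62
combine 41, 47 → 88
combine 62, 88 → 150
The encoded length is the sum of every internal node's weight: 20 + 33 + 41 + 47 + 62 + 88 + 150 = 441 bits.

441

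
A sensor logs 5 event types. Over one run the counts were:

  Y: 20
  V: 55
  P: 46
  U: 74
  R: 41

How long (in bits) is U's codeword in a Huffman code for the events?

2

Build the tree from the bottom:
combine Y(20), R(41) → 61
combine P(46), V(55) → 101
combine 61, U(74) → 135
combine 101, 135 → 236
U's leaf is at depth 2, giving a 2-bit codeword.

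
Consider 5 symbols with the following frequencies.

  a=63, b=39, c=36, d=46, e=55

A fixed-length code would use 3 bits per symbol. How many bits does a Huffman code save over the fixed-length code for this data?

164

Fixed-length: 3 bits × 239 symbols = 717 bits.
Huffman merges:
merge c(36) and b(39): 75
merge d(46) and e(55): 101
merge a(63) and 75: 138
merge 101 and 138: 239
Huffman total = 75 + 101 + 138 + 239 = 553 bits.
Saving = 717 − 553 = 164 bits.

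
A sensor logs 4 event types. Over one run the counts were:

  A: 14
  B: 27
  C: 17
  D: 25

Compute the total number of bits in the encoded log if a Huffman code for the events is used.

166

Build the Huffman tree bottom-up:
A(14) + C(17) → 31
D(25) + B(27) → 52
31 + 52 → 83
Total encoded bits = sum of merged weights = 31 + 52 + 83 = 166.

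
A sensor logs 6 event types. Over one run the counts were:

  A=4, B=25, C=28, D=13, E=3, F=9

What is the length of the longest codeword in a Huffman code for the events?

Merge the two lowest-weight nodes at each step:
merge E(3) and A(4): 7
merge 7 and F(9): 16
merge D(13) and 16: 29
merge B(25) and C(28): 53
merge 29 and 53: 82
The first pair merged (E, A) ends up deepest, at depth 4.

4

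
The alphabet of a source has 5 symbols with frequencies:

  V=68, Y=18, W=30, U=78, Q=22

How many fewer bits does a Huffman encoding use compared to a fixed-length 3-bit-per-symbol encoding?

Fixed-length: 3 bits × 216 symbols = 648 bits.
Huffman merges:
Y(18) + Q(22) → 40
W(30) + 40 → 70
V(68) + 70 → 138
U(78) + 138 → 216
Huffman total = 40 + 70 + 138 + 216 = 464 bits.
Saving = 648 − 464 = 184 bits.

184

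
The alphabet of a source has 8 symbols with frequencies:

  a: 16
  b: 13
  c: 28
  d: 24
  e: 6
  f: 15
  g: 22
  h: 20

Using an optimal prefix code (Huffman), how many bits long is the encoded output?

423

Merge the two smallest weights repeatedly:
merge e(6) and b(13): 19
merge f(15) and a(16): 31
merge 19 and h(20): 39
merge g(22) and d(24): 46
merge c(28) and 31: 59
merge 39 and 46: 85
merge 59 and 85: 144
The encoded length is the sum of every internal node's weight: 19 + 31 + 39 + 46 + 59 + 85 + 144 = 423 bits.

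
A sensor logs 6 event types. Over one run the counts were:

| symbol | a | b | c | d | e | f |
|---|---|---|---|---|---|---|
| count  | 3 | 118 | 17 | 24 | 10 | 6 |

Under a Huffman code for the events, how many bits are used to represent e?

4

Build the tree from the bottom:
combine a(3), f(6) → 9
combine 9, e(10) → 19
combine c(17), 19 → 36
combine d(24), 36 → 60
combine 60, b(118) → 178
e sits 4 levels below the root, so its codeword is 4 bits.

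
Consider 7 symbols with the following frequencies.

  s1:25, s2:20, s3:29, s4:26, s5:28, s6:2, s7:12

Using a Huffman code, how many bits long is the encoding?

Greedily combine the two least-frequent nodes:
merge s6(2) and s7(12): 14
merge 14 and s2(20): 34
merge s1(25) and s4(26): 51
merge s5(28) and s3(29): 57
merge 34 and 51: 85
merge 57 and 85: 142
Each symbol's bit-cost is frequency × depth; summing gives 383 bits (equivalently 14 + 34 + 51 + 57 + 85 + 142).

383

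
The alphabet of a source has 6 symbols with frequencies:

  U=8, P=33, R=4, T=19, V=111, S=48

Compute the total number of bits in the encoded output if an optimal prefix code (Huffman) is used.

442

Greedily combine the two least-frequent nodes:
merge R(4) and U(8): 12
merge 12 and T(19): 31
merge 31 and P(33): 64
merge S(48) and 64: 112
merge V(111) and 112: 223
The encoded length is the sum of every internal node's weight: 12 + 31 + 64 + 112 + 223 = 442 bits.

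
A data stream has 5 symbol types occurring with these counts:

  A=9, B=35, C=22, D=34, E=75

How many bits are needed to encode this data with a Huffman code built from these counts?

371

Merge the two smallest weights repeatedly:
combine A(9), C(22) → 31
combine 31, D(34) → 65
combine B(35), 65 → 100
combine E(75), 100 → 175
Total encoded bits = sum of merged weights = 31 + 65 + 100 + 175 = 371.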